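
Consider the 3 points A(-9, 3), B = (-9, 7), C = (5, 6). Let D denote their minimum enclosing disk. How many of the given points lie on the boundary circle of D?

Side lengths²: AB² = 16, AC² = 205, BC² = 197.
Since AC² = 205 < 197 + 16 = 213, the triangle is acute, so the smallest enclosing circle is the circumcircle.
Circumcentre = (-59/28, 5), r² = 40385/784.
The points at distance exactly r from the centre are A, B, C — 3 points.

3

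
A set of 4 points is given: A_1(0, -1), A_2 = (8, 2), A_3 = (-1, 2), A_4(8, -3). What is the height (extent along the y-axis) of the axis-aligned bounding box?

max y = 2, min y = -3, so height = 5.

5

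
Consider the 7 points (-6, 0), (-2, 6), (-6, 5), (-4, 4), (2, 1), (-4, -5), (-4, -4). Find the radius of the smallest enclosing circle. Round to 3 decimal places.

5.590

By Welzl's lemma the MEC is supported by two points (diametrically opposite) or three points (on a circumcircle).
The farthest pair is (-2, 6)–(-4, -5) with squared distance 125. The circle on this segment as diameter has centre (-3, 0.5) and r² = 125/4 = 31.25.
Check (-6, 0): distance² to centre = 9.25 ≤ 31.25, so it lies inside.
All remaining points lie in this disk, and no smaller disk contains both endpoints, so this is the minimum enclosing circle.
r = √(31.25) ≈ 5.590.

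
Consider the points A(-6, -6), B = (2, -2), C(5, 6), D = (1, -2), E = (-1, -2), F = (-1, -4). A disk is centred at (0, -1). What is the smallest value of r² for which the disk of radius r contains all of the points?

74

The required radius is the distance from (0, -1) to the farthest point.
Squared distances: 61, 5, 74, 2, 2, 10.
Maximum is 74, attained at C.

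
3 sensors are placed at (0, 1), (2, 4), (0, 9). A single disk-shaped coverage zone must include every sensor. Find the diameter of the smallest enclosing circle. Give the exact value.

8

Call the three points A, B, C in the order given.
Side lengths²: AB² = 13, AC² = 64, BC² = 29.
Since AC² = 64 ≥ 29 + 13 = 42, the angle opposite AC is not acute, so the smallest enclosing circle has AC as diameter.
Centre = midpoint of AC = (0, 5), r² = 64/4 = 16.
Diameter = 2r = 2√16 = 8.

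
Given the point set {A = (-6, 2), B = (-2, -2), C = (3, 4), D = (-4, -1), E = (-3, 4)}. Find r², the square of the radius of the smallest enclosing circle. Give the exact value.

5185/242

A smallest enclosing disk is always determined by at most three of the input points on its boundary.
The minimum enclosing circle is determined by three boundary points: A, B, C.
Their circumcentre is (-31/22, 57/22) with r² = 5185/242.
The farthest remaining point D is at distance² 4745/242 ≤ 5185/242.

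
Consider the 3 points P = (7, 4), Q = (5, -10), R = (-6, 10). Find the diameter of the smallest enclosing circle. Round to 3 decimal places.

22.825

Side lengths²: PQ² = 200, PR² = 205, QR² = 521.
Since QR² = 521 ≥ 205 + 200 = 405, the angle opposite QR is not acute, so the smallest enclosing circle has QR as diameter.
Centre = midpoint of QR = (-0.5, 0), r² = 521/4 = 130.25.
Diameter = 2r = 2√(130.25) ≈ 22.825.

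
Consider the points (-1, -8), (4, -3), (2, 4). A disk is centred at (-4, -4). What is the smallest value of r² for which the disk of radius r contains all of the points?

100

The required radius is the distance from (-4, -4) to the farthest point.
Squared distances: 25, 65, 100.
Maximum is 100, attained at (2, 4).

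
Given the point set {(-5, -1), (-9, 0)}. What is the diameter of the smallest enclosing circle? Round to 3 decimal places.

4.123

The smallest circle enclosing two points has them as diameter endpoints.
Centre = midpoint = (-7, -0.5); r² = |(-5, -1)−(-9, 0)|²/4 = 17/4 = 4.25.
Diameter = 2r = 2√(4.25) ≈ 4.123.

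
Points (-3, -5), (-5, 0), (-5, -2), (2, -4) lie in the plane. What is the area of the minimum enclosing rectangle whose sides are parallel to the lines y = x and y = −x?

33

In coordinates u = x + y, v = x − y the rectangle is axis-aligned; the map (x,y)→(u,v) scales areas by 2.
u-values: -8, -5, -7, -2; range = -2 − (-8) = 6.
v-values: 2, -5, -3, 6; range = 6 − (-5) = 11.
Area = (6 × 11) / 2 = 33.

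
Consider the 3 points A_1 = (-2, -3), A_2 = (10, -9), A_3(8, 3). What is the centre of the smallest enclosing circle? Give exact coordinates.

(57/11, -40/11)

Side lengths²: A_1A_2² = 180, A_1A_3² = 136, A_2A_3² = 148.
Since A_1A_2² = 180 < 148 + 136 = 284, the triangle is acute, so the smallest enclosing circle is the circumcircle.
Circumcentre = (57/11, -40/11), r² = 6290/121.
Centre = (57/11, -40/11).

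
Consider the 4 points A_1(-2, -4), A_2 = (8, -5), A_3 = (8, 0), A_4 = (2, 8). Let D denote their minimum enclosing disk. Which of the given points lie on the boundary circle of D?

By Welzl's lemma the MEC is supported by two points (diametrically opposite) or three points (on a circumcircle).
The minimum enclosing circle is determined by three boundary points: A_1, A_2, A_4.
Their circumcentre is (219/62, 51/62) with r² = 103525/1922.
The farthest remaining point A_3 is at distance² 39665/1922 ≤ 103525/1922.
The points at distance exactly r from the centre are A_1, A_2, A_4 — 3 points.

A_1, A_2, A_4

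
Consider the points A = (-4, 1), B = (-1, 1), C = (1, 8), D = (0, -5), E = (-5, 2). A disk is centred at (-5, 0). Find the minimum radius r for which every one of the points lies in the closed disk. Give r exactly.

The required radius is the distance from (-5, 0) to the farthest point.
Squared distances: 2, 17, 100, 50, 4.
Maximum is 100, attained at C.
r = √100 = 10.

10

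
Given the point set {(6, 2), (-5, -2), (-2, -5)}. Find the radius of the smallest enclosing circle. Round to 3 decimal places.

5.852

Call the three points A, B, C in the order given.
Side lengths²: AB² = 137, AC² = 113, BC² = 18.
Since AB² = 137 ≥ 113 + 18 = 131, the angle opposite AB is not acute, so the smallest enclosing circle has AB as diameter.
Centre = midpoint of AB = (0.5, 0), r² = 137/4 = 34.25.
r = √(34.25) ≈ 5.852.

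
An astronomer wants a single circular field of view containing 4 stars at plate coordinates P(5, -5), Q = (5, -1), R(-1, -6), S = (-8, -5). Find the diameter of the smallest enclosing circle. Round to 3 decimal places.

13.601

The minimum enclosing circle of a finite set is fixed by two of the points (as a diameter) or three (as a circumcircle).
The farthest pair is Q–S with squared distance 185. The circle on this segment as diameter has centre (-1.5, -3) and r² = 185/4 = 46.25.
Check P: distance² to centre = 46.25 ≤ 46.25, so it lies inside.
All remaining points lie in this disk, and no smaller disk contains both endpoints, so this is the minimum enclosing circle.
Diameter = 2r = 2√(46.25) ≈ 13.601.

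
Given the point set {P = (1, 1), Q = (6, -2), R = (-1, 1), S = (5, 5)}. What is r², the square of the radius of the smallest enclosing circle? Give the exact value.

9425/529

The minimum enclosing circle is determined by three boundary points: Q, R, S.
Their circumcentre is (74/23, 27/23) with r² = 9425/529.
The farthest remaining point P is at distance² 2617/529 ≤ 9425/529.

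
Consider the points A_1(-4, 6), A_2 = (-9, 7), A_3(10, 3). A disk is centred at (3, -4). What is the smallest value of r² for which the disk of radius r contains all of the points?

265

The required radius is the distance from (3, -4) to the farthest point.
Squared distances: 149, 265, 98.
Maximum is 265, attained at A_2.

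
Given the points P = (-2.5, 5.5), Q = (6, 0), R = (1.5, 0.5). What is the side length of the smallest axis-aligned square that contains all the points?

8.5

The bounding box has width 8.5 and height 5.5.
An axis-aligned square enclosing the set must have side ≥ max(width, height).
So the minimum side is max(8.5, 5.5) = 8.5.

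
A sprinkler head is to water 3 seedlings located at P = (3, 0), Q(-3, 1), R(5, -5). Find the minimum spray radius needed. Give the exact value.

Side lengths²: PQ² = 37, PR² = 29, QR² = 100.
Since QR² = 100 ≥ 37 + 29 = 66, the angle opposite QR is not acute, so the smallest enclosing circle has QR as diameter.
Centre = midpoint of QR = (1, -2), r² = 100/4 = 25.
r = √25 = 5.

5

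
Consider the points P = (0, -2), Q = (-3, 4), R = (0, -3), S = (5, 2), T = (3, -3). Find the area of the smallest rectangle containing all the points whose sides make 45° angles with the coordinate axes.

In coordinates u = x + y, v = x − y the rectangle is axis-aligned; the map (x,y)→(u,v) scales areas by 2.
u-values: -2, 1, -3, 7, 0; range = 7 − (-3) = 10.
v-values: 2, -7, 3, 3, 6; range = 6 − (-7) = 13.
Area = (10 × 13) / 2 = 65.

65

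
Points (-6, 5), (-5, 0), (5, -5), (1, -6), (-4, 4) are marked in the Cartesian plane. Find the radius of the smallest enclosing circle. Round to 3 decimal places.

A smallest enclosing disk is always determined by at most three of the input points on its boundary.
The farthest pair is (-6, 5)–(5, -5) with squared distance 221. The circle on this segment as diameter has centre (-0.5, 0) and r² = 221/4 = 55.25.
Check (-5, 0): distance² to centre = 20.25 ≤ 55.25, so it lies inside.
All remaining points lie in this disk, and no smaller disk contains both endpoints, so this is the minimum enclosing circle.
r = √(55.25) ≈ 7.433.

7.433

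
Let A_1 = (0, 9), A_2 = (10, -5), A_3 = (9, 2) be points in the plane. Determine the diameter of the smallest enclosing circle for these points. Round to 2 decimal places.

17.20

Side lengths²: A_1A_2² = 296, A_1A_3² = 130, A_2A_3² = 50.
Since A_1A_2² = 296 ≥ 130 + 50 = 180, the angle opposite A_1A_2 is not acute, so the smallest enclosing circle has A_1A_2 as diameter.
Centre = midpoint of A_1A_2 = (5, 2), r² = 296/4 = 74.
Diameter = 2r = 2√74 ≈ 17.20.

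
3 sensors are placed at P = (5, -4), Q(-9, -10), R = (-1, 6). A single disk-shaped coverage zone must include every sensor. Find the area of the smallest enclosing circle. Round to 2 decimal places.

Side lengths²: PQ² = 232, PR² = 136, QR² = 320.
Since QR² = 320 < 232 + 136 = 368, the triangle is acute, so the smallest enclosing circle is the circumcircle.
Circumcentre = (-43/11, -28/11), r² = 9860/121.
Area = π·r² = π·9860/121 ≈ 256.00.

256.00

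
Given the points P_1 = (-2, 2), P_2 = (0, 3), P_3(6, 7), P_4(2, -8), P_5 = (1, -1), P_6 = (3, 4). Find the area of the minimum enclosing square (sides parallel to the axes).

The bounding box has width 8 and height 15.
An axis-aligned square enclosing the set must have side ≥ max(width, height).
So the minimum side is max(8, 15) = 15.
Area = 15² = 225.

225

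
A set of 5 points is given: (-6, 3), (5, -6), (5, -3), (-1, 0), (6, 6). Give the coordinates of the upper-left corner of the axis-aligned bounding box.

x-range [-6, 6], y-range [-6, 6].
The upper-left corner is (-6, 6).

(-6, 6)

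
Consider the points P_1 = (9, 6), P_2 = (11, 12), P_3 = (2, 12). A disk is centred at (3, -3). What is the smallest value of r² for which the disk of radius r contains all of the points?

289

The required radius is the distance from (3, -3) to the farthest point.
Squared distances: 117, 289, 226.
Maximum is 289, attained at P_2.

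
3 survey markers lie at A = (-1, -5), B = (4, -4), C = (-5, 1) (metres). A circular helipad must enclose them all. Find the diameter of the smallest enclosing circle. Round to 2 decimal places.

Side lengths²: AB² = 26, AC² = 52, BC² = 106.
Since BC² = 106 ≥ 52 + 26 = 78, the angle opposite BC is not acute, so the smallest enclosing circle has BC as diameter.
Centre = midpoint of BC = (-0.5, -1.5), r² = 106/4 = 26.5.
Diameter = 2r = 2√(26.5) ≈ 10.30.

10.30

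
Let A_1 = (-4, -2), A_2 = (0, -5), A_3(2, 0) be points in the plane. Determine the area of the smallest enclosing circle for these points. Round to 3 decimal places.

33.693

Side lengths²: A_1A_2² = 25, A_1A_3² = 40, A_2A_3² = 29.
Since A_1A_3² = 40 < 29 + 25 = 54, the triangle is acute, so the smallest enclosing circle is the circumcircle.
Circumcentre = (-19/26, -47/26), r² = 3625/338.
Area = π·r² = π·3625/338 ≈ 33.693.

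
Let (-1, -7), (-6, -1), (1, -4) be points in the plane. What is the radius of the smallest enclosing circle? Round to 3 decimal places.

Call the three points A, B, C in the order given.
Side lengths²: AB² = 61, AC² = 13, BC² = 58.
Since AB² = 61 < 58 + 13 = 71, the triangle is acute, so the smallest enclosing circle is the circumcircle.
Circumcentre = (-53/18, -191/54), r² = 22997/1458.
r = √(22997/1458) ≈ 3.972.

3.972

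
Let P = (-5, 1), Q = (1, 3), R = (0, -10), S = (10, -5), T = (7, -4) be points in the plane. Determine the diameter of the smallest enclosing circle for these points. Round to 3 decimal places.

16.167

By Welzl's lemma the MEC is supported by two points (diametrically opposite) or three points (on a circumcircle).
The minimum enclosing circle is determined by three boundary points: P, R, S.
Their circumcentre is (43/18, -41/18) with r² = 10585/162.
The farthest remaining point Q is at distance² 4825/162 ≤ 10585/162.
Diameter = 2r = 2√(10585/162) ≈ 16.167.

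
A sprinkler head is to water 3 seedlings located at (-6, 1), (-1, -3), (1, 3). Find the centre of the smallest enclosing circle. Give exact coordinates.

Call the three points A, B, C in the order given.
Side lengths²: AB² = 41, AC² = 53, BC² = 40.
Since AC² = 53 < 41 + 40 = 81, the triangle is acute, so the smallest enclosing circle is the circumcircle.
Circumcentre = (-81/38, 27/38), r² = 10865/722.
Centre = (-81/38, 27/38).

(-81/38, 27/38)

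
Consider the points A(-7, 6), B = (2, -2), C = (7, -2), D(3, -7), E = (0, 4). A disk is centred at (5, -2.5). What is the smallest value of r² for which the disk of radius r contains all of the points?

The required radius is the distance from (5, -2.5) to the farthest point.
Squared distances: 216.25, 9.25, 4.25, 24.25, 67.25.
Maximum is 216.25, attained at A.

216.25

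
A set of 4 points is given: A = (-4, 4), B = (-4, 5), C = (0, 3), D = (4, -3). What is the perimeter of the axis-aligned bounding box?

32

Width = max x − min x = 4 − (-4) = 8.
Height = max y − min y = 5 − (-3) = 8.
Perimeter = 2(8 + 8) = 32.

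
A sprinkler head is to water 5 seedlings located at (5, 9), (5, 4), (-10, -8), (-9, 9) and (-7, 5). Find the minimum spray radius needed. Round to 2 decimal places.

A smallest enclosing disk is always determined by at most three of the input points on its boundary.
The farthest pair is (5, 9)–(-10, -8) with squared distance 514. The circle on this segment as diameter has centre (-2.5, 0.5) and r² = 514/4 = 128.5.
Check (5, 4): distance² to centre = 68.5 ≤ 128.5, so it lies inside.
All remaining points lie in this disk, and no smaller disk contains both endpoints, so this is the minimum enclosing circle.
r = √(128.5) ≈ 11.34.

11.34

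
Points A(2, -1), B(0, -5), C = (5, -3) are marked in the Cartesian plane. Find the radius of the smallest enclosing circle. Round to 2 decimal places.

2.71

Side lengths²: AB² = 20, AC² = 13, BC² = 29.
Since BC² = 29 < 20 + 13 = 33, the triangle is acute, so the smallest enclosing circle is the circumcircle.
Circumcentre = (2.375, -3.6875), r² = 7.36328125.
r = √(7.36328125) ≈ 2.71.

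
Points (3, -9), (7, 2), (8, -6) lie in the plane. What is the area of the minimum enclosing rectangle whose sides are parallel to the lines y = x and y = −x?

67.5

In coordinates u = x + y, v = x − y the rectangle is axis-aligned; the map (x,y)→(u,v) scales areas by 2.
u-values: -6, 9, 2; range = 9 − (-6) = 15.
v-values: 12, 5, 14; range = 14 − 5 = 9.
Area = (15 × 9) / 2 = 67.5.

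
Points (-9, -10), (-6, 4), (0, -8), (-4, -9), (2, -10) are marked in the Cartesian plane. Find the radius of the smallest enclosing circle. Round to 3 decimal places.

The minimum enclosing circle of a finite set is fixed by two of the points (as a diameter) or three (as a circumcircle).
The minimum enclosing circle is determined by three boundary points: (-9, -10), (-6, 4), (2, -10).
Their circumcentre is (-3.5, -27/7) with r² = 13325/196.
The farthest remaining point (0, -8) is at distance² 5765/196 ≤ 13325/196.
r = √(13325/196) ≈ 8.245.

8.245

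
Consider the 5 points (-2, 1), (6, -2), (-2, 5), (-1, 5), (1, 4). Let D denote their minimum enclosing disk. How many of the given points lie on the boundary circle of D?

By Welzl's lemma the MEC is supported by two points (diametrically opposite) or three points (on a circumcircle).
The farthest pair is (6, -2)–(-2, 5) with squared distance 113. The circle on this segment as diameter has centre (2, 1.5) and r² = 113/4 = 28.25.
Check (-2, 1): distance² to centre = 16.25 ≤ 28.25, so it lies inside.
All remaining points lie in this disk, and no smaller disk contains both endpoints, so this is the minimum enclosing circle.
The points at distance exactly r from the centre are (6, -2), (-2, 5) — 2 points.

2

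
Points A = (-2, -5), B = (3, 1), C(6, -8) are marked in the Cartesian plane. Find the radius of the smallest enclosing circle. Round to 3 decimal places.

5.024

Side lengths²: AB² = 61, AC² = 73, BC² = 90.
Since BC² = 90 < 73 + 61 = 134, the triangle is acute, so the smallest enclosing circle is the circumcircle.
Circumcentre = (41/14, -169/42), r² = 22265/882.
r = √(22265/882) ≈ 5.024.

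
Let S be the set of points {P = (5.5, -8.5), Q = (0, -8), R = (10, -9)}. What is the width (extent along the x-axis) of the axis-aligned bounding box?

max x = 10, min x = 0, so width = 10.

10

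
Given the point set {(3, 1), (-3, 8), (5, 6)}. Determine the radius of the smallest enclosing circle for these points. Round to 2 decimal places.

4.65

Call the three points A, B, C in the order given.
Side lengths²: AB² = 85, AC² = 29, BC² = 68.
Since AB² = 85 < 68 + 29 = 97, the triangle is acute, so the smallest enclosing circle is the circumcircle.
Circumcentre = (21/44, 54/11), r² = 41905/1936.
r = √(41905/1936) ≈ 4.65.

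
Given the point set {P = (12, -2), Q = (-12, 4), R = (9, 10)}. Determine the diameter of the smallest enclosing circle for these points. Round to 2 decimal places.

24.75

Side lengths²: PQ² = 612, PR² = 153, QR² = 477.
Since PQ² = 612 < 477 + 153 = 630, the triangle is acute, so the smallest enclosing circle is the circumcircle.
Circumcentre = (0.1, 1.4), r² = 153.17.
Diameter = 2r = 2√(153.17) ≈ 24.75.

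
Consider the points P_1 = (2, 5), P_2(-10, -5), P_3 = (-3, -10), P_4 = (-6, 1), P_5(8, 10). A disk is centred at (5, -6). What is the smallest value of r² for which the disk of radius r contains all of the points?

265

The required radius is the distance from (5, -6) to the farthest point.
Squared distances: 130, 226, 80, 170, 265.
Maximum is 265, attained at P_5.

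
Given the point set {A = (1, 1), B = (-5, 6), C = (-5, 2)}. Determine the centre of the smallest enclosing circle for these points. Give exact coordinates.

Side lengths²: AB² = 61, AC² = 37, BC² = 16.
Since AB² = 61 ≥ 37 + 16 = 53, the angle opposite AB is not acute, so the smallest enclosing circle has AB as diameter.
Centre = midpoint of AB = (-2, 3.5), r² = 61/4 = 15.25.
Centre = (-2, 3.5).

(-2, 3.5)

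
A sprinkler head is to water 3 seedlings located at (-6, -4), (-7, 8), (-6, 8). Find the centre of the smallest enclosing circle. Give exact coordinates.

Call the three points A, B, C in the order given.
Side lengths²: AB² = 145, AC² = 144, BC² = 1.
Since AB² = 145 ≥ 144 + 1 = 145, the angle opposite AB is not acute, so the smallest enclosing circle has AB as diameter.
Centre = midpoint of AB = (-6.5, 2), r² = 145/4 = 36.25.
Centre = (-6.5, 2).

(-6.5, 2)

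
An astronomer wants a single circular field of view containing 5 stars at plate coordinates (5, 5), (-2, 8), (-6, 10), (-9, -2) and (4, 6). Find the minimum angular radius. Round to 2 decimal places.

7.96

The minimum enclosing circle is determined by three boundary points: (5, 5), (-6, 10), (-9, -2).
Their circumcentre is (-37/14, 39/14) with r² = 6205/98.
The farthest remaining point (4, 6) is at distance² 5337/98 ≤ 6205/98.
r = √(6205/98) ≈ 7.96.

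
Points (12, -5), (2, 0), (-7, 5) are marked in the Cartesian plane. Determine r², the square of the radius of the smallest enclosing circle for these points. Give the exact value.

Call the three points A, B, C in the order given.
Side lengths²: AB² = 125, AC² = 461, BC² = 106.
Since AC² = 461 ≥ 125 + 106 = 231, the angle opposite AC is not acute, so the smallest enclosing circle has AC as diameter.
Centre = midpoint of AC = (2.5, 0), r² = 461/4 = 115.25.

115.25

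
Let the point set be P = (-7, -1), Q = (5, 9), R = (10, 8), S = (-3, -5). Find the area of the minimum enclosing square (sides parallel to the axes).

289

The bounding box has width 17 and height 14.
An axis-aligned square enclosing the set must have side ≥ max(width, height).
So the minimum side is max(17, 14) = 17.
Area = 17² = 289.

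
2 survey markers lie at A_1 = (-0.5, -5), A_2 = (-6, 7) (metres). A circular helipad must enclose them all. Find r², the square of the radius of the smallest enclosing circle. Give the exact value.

43.5625

The smallest circle enclosing two points has them as diameter endpoints.
Centre = midpoint = (-3.25, 1); r² = |A_1A_2|²/4 = 174.25/4 = 43.5625.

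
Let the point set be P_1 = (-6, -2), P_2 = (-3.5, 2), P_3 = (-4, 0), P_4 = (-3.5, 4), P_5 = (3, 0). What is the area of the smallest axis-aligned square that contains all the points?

81

The bounding box has width 9 and height 6.
An axis-aligned square enclosing the set must have side ≥ max(width, height).
So the minimum side is max(9, 6) = 9.
Area = 9² = 81.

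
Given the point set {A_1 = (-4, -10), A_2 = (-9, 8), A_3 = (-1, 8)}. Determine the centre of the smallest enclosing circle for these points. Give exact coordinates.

Side lengths²: A_1A_2² = 349, A_1A_3² = 333, A_2A_3² = 64.
Since A_1A_2² = 349 < 333 + 64 = 397, the triangle is acute, so the smallest enclosing circle is the circumcircle.
Circumcentre = (-5, -7/12), r² = 12913/144.
Centre = (-5, -7/12).

(-5, -7/12)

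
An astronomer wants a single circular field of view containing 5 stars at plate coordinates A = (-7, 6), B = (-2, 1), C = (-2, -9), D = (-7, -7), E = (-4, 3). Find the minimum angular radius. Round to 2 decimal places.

7.91

By Welzl's lemma the MEC is supported by two points (diametrically opposite) or three points (on a circumcircle).
The farthest pair is A–C with squared distance 250. The circle on this segment as diameter has centre (-4.5, -1.5) and r² = 250/4 = 62.5.
Check B: distance² to centre = 12.5 ≤ 62.5, so it lies inside.
All remaining points lie in this disk, and no smaller disk contains both endpoints, so this is the minimum enclosing circle.
r = √(62.5) ≈ 7.91.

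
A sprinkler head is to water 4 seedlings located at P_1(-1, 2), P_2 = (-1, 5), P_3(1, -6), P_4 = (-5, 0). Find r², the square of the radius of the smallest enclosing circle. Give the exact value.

31.25

The farthest pair is P_2–P_3 with squared distance 125. The circle on this segment as diameter has centre (0, -0.5) and r² = 125/4 = 31.25.
Check P_1: distance² to centre = 7.25 ≤ 31.25, so it lies inside.
All remaining points lie in this disk, and no smaller disk contains both endpoints, so this is the minimum enclosing circle.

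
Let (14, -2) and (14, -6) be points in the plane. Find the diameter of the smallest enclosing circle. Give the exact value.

The smallest circle enclosing two points has them as diameter endpoints.
Centre = midpoint = (14, -4); r² = |(14, -2)−(14, -6)|²/4 = 16/4 = 4.
Diameter = 2r = 2√4 = 4.

4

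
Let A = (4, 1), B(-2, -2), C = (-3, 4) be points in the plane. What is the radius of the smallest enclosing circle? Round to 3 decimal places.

3.984

Side lengths²: AB² = 45, AC² = 58, BC² = 37.
Since AC² = 58 < 45 + 37 = 82, the triangle is acute, so the smallest enclosing circle is the circumcircle.
Circumcentre = (1/26, 37/26), r² = 5365/338.
r = √(5365/338) ≈ 3.984.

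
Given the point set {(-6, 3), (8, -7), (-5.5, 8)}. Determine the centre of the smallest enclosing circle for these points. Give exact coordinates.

Call the three points A, B, C in the order given.
Side lengths²: AB² = 296, AC² = 25.25, BC² = 407.25.
Since BC² = 407.25 ≥ 296 + 25.25 = 321.25, the angle opposite BC is not acute, so the smallest enclosing circle has BC as diameter.
Centre = midpoint of BC = (1.25, 0.5), r² = 407.25/4 = 101.8125.
Centre = (1.25, 0.5).

(1.25, 0.5)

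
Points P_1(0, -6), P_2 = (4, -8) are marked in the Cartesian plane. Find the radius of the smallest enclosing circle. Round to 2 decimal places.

2.24

The smallest circle enclosing two points has them as diameter endpoints.
Centre = midpoint = (2, -7); r² = |P_1P_2|²/4 = 20/4 = 5.
r = √5 ≈ 2.24.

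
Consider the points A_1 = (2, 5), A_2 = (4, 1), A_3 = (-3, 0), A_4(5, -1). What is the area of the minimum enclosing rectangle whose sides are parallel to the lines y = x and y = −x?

In coordinates u = x + y, v = x − y the rectangle is axis-aligned; the map (x,y)→(u,v) scales areas by 2.
u-values: 7, 5, -3, 4; range = 7 − (-3) = 10.
v-values: -3, 3, -3, 6; range = 6 − (-3) = 9.
Area = (10 × 9) / 2 = 45.

45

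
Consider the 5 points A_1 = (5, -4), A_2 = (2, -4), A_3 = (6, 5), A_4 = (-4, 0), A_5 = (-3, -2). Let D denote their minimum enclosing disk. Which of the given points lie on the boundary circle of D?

The minimum enclosing circle of a finite set is fixed by two of the points (as a diameter) or three (as a circumcircle).
The minimum enclosing circle is determined by three boundary points: A_1, A_3, A_4.
Their circumcentre is (61/34, 31/34) with r² = 19885/578.
The farthest remaining point A_5 is at distance² 18185/578 ≤ 19885/578.
The points at distance exactly r from the centre are A_1, A_3, A_4 — 3 points.

A_1, A_3, A_4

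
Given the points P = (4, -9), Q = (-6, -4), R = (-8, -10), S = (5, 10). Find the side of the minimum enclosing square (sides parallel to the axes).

The bounding box has width 13 and height 20.
An axis-aligned square enclosing the set must have side ≥ max(width, height).
So the minimum side is max(13, 20) = 20.

20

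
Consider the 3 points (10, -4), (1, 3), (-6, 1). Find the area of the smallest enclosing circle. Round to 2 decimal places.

Call the three points A, B, C in the order given.
Side lengths²: AB² = 130, AC² = 281, BC² = 53.
Since AC² = 281 ≥ 130 + 53 = 183, the angle opposite AC is not acute, so the smallest enclosing circle has AC as diameter.
Centre = midpoint of AC = (2, -1.5), r² = 281/4 = 70.25.
Area = π·r² = π·70.25 ≈ 220.70.

220.70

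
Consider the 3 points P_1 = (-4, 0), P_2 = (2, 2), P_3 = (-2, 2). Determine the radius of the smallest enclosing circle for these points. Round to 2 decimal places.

Side lengths²: P_1P_2² = 40, P_1P_3² = 8, P_2P_3² = 16.
Since P_1P_2² = 40 ≥ 16 + 8 = 24, the angle opposite P_1P_2 is not acute, so the smallest enclosing circle has P_1P_2 as diameter.
Centre = midpoint of P_1P_2 = (-1, 1), r² = 40/4 = 10.
r = √10 ≈ 3.16.

3.16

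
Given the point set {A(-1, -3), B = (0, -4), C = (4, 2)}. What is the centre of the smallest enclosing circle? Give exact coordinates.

(2, -1)

Side lengths²: AB² = 2, AC² = 50, BC² = 52.
Since BC² = 52 ≥ 50 + 2 = 52, the angle opposite BC is not acute, so the smallest enclosing circle has BC as diameter.
Centre = midpoint of BC = (2, -1), r² = 52/4 = 13.
Centre = (2, -1).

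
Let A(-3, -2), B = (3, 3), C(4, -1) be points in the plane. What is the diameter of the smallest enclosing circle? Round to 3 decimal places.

Side lengths²: AB² = 61, AC² = 50, BC² = 17.
Since AB² = 61 < 50 + 17 = 67, the triangle is acute, so the smallest enclosing circle is the circumcircle.
Circumcentre = (15/58, 11/58), r² = 25925/1682.
Diameter = 2r = 2√(25925/1682) ≈ 7.852.

7.852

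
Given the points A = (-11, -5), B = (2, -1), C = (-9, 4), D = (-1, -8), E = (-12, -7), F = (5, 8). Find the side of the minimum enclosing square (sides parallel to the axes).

The bounding box has width 17 and height 16.
An axis-aligned square enclosing the set must have side ≥ max(width, height).
So the minimum side is max(17, 16) = 17.

17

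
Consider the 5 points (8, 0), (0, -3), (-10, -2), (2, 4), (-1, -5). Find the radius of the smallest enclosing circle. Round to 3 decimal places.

9.055

By Welzl's lemma the MEC is supported by two points (diametrically opposite) or three points (on a circumcircle).
The farthest pair is (8, 0)–(-10, -2) with squared distance 328. The circle on this segment as diameter has centre (-1, -1) and r² = 328/4 = 82.
Check (0, -3): distance² to centre = 5 ≤ 82, so it lies inside.
All remaining points lie in this disk, and no smaller disk contains both endpoints, so this is the minimum enclosing circle.
r = √82 ≈ 9.055.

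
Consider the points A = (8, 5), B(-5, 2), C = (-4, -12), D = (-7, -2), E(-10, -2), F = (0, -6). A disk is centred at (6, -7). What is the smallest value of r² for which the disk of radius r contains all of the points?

281

The required radius is the distance from (6, -7) to the farthest point.
Squared distances: 148, 202, 125, 194, 281, 37.
Maximum is 281, attained at E.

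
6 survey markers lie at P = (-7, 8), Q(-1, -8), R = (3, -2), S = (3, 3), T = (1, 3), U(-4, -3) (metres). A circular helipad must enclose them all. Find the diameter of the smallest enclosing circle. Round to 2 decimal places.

17.09

By Welzl's lemma the MEC is supported by two points (diametrically opposite) or three points (on a circumcircle).
The farthest pair is P–Q with squared distance 292. The circle on this segment as diameter has centre (-4, 0) and r² = 292/4 = 73.
Check R: distance² to centre = 53 ≤ 73, so it lies inside.
All remaining points lie in this disk, and no smaller disk contains both endpoints, so this is the minimum enclosing circle.
Diameter = 2r = 2√73 ≈ 17.09.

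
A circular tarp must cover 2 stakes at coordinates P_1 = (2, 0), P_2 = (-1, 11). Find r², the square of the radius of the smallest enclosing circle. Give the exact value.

32.5

The smallest circle enclosing two points has them as diameter endpoints.
Centre = midpoint = (0.5, 5.5); r² = |P_1P_2|²/4 = 130/4 = 32.5.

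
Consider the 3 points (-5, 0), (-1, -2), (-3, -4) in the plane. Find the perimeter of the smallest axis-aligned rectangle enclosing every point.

Width = max x − min x = -1 − (-5) = 4.
Height = max y − min y = 0 − (-4) = 4.
Perimeter = 2(4 + 4) = 16.

16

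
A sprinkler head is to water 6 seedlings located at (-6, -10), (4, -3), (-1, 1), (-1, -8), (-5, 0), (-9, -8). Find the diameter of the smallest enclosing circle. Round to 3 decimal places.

The farthest pair is (4, -3)–(-9, -8) with squared distance 194. The circle on this segment as diameter has centre (-2.5, -5.5) and r² = 194/4 = 48.5.
Check (-6, -10): distance² to centre = 32.5 ≤ 48.5, so it lies inside.
All remaining points lie in this disk, and no smaller disk contains both endpoints, so this is the minimum enclosing circle.
Diameter = 2r = 2√(48.5) ≈ 13.928.

13.928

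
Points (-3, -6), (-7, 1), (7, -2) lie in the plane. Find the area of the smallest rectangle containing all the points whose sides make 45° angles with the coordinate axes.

In coordinates u = x + y, v = x − y the rectangle is axis-aligned; the map (x,y)→(u,v) scales areas by 2.
u-values: -9, -6, 5; range = 5 − (-9) = 14.
v-values: 3, -8, 9; range = 9 − (-8) = 17.
Area = (14 × 17) / 2 = 119.

119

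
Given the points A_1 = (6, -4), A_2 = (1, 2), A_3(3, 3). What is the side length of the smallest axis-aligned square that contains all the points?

7

The bounding box has width 5 and height 7.
An axis-aligned square enclosing the set must have side ≥ max(width, height).
So the minimum side is max(5, 7) = 7.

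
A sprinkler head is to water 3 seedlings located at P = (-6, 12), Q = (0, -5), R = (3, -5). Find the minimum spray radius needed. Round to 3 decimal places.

9.618

Side lengths²: PQ² = 325, PR² = 370, QR² = 9.
Since PR² = 370 ≥ 325 + 9 = 334, the angle opposite PR is not acute, so the smallest enclosing circle has PR as diameter.
Centre = midpoint of PR = (-1.5, 3.5), r² = 370/4 = 92.5.
r = √(92.5) ≈ 9.618.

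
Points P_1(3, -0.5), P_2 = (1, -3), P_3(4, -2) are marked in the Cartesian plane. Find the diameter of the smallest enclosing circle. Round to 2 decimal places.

3.32

Side lengths²: P_1P_2² = 10.25, P_1P_3² = 3.25, P_2P_3² = 10.
Since P_1P_2² = 10.25 < 10 + 3.25 = 13.25, the triangle is acute, so the smallest enclosing circle is the circumcircle.
Circumcentre = (103/44, -89/44), r² = 2665/968.
Diameter = 2r = 2√(2665/968) ≈ 3.32.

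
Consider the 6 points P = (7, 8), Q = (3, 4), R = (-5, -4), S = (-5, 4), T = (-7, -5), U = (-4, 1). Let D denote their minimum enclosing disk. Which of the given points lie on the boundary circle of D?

A smallest enclosing disk is always determined by at most three of the input points on its boundary.
The farthest pair is P–T with squared distance 365. The circle on this segment as diameter has centre (0, 1.5) and r² = 365/4 = 91.25.
Check Q: distance² to centre = 15.25 ≤ 91.25, so it lies inside.
All remaining points lie in this disk, and no smaller disk contains both endpoints, so this is the minimum enclosing circle.
The points at distance exactly r from the centre are P, T — 2 points.

P, T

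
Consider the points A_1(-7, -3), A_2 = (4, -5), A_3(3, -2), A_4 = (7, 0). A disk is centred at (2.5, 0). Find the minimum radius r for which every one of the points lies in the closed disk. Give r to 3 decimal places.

The required radius is the distance from (2.5, 0) to the farthest point.
Squared distances: 99.25, 27.25, 4.25, 20.25.
Maximum is 99.25, attained at A_1.
r = √(99.25) ≈ 9.962.

9.962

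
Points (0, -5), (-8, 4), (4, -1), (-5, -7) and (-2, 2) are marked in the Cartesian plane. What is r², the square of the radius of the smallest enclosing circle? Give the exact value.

The minimum enclosing circle of a finite set is fixed by two of the points (as a diameter) or three (as a circumcircle).
The minimum enclosing circle is determined by three boundary points: (-8, 4), (4, -1), (-5, -7).
Their circumcentre is (-17/6, -0.5) with r² = 845/18.
The farthest remaining point (0, -5) is at distance² 509/18 ≤ 845/18.

845/18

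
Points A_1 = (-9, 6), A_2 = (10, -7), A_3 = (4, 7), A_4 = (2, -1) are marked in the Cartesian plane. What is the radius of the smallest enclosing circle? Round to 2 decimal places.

11.51

By Welzl's lemma the MEC is supported by two points (diametrically opposite) or three points (on a circumcircle).
The farthest pair is A_1–A_2 with squared distance 530. The circle on this segment as diameter has centre (0.5, -0.5) and r² = 530/4 = 132.5.
Check A_3: distance² to centre = 68.5 ≤ 132.5, so it lies inside.
All remaining points lie in this disk, and no smaller disk contains both endpoints, so this is the minimum enclosing circle.
r = √(132.5) ≈ 11.51.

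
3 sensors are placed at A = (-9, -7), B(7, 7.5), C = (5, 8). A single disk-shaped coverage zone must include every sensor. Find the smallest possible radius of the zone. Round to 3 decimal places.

Side lengths²: AB² = 466.25, AC² = 421, BC² = 4.25.
Since AB² = 466.25 ≥ 421 + 4.25 = 425.25, the angle opposite AB is not acute, so the smallest enclosing circle has AB as diameter.
Centre = midpoint of AB = (-1, 0.25), r² = 466.25/4 = 116.5625.
r = √(116.5625) ≈ 10.796.

10.796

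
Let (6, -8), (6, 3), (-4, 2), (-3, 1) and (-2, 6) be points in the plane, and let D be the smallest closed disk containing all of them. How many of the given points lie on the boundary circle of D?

A smallest enclosing disk is always determined by at most three of the input points on its boundary.
The farthest pair is (6, -8)–(-2, 6) with squared distance 260. The circle on this segment as diameter has centre (2, -1) and r² = 260/4 = 65.
Check (6, 3): distance² to centre = 32 ≤ 65, so it lies inside.
All remaining points lie in this disk, and no smaller disk contains both endpoints, so this is the minimum enclosing circle.
The points at distance exactly r from the centre are (6, -8), (-2, 6) — 2 points.

2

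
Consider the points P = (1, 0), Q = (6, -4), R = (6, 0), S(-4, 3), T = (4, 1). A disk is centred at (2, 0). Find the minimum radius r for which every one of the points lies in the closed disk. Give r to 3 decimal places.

6.708

The required radius is the distance from (2, 0) to the farthest point.
Squared distances: 1, 32, 16, 45, 5.
Maximum is 45, attained at S.
r = √45 ≈ 6.708.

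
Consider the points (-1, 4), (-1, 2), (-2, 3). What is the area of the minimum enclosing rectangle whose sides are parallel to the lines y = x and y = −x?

In coordinates u = x + y, v = x − y the rectangle is axis-aligned; the map (x,y)→(u,v) scales areas by 2.
u-values: 3, 1, 1; range = 3 − 1 = 2.
v-values: -5, -3, -5; range = -3 − (-5) = 2.
Area = (2 × 2) / 2 = 2.

2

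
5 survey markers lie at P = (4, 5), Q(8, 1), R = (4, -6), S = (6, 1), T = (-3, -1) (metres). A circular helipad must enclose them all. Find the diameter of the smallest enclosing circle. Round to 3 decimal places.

11.330

The minimum enclosing circle of a finite set is fixed by two of the points (as a diameter) or three (as a circumcircle).
The minimum enclosing circle is determined by three boundary points: P, R, T.
Their circumcentre is (37/14, -0.5) with r² = 3145/98.
The farthest remaining point Q is at distance² 3033/98 ≤ 3145/98.
Diameter = 2r = 2√(3145/98) ≈ 11.330.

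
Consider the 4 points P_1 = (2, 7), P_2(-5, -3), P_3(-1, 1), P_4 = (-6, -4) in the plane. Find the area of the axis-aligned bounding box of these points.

x ranges over [-6, 2], width 8.
y ranges over [-4, 7], height 11.
Area = 8 × 11 = 88.

88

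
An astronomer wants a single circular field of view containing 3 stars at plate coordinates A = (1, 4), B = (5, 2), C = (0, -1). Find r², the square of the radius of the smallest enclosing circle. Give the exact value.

1105/121

Side lengths²: AB² = 20, AC² = 26, BC² = 34.
Since BC² = 34 < 26 + 20 = 46, the triangle is acute, so the smallest enclosing circle is the circumcircle.
Circumcentre = (23/11, 13/11), r² = 1105/121.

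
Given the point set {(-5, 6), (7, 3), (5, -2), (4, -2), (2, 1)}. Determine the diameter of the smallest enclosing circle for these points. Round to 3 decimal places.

12.925

By Welzl's lemma the MEC is supported by two points (diametrically opposite) or three points (on a circumcircle).
The minimum enclosing circle is determined by three boundary points: (-5, 6), (7, 3), (5, -2).
Their circumcentre is (6/11, 59/22) with r² = 20213/484.
The farthest remaining point (4, -2) is at distance² 16385/484 ≤ 20213/484.
Diameter = 2r = 2√(20213/484) ≈ 12.925.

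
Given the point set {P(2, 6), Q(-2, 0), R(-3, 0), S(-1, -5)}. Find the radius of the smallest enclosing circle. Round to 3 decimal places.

The minimum enclosing circle of a finite set is fixed by two of the points (as a diameter) or three (as a circumcircle).
The farthest pair is P–S with squared distance 130. The circle on this segment as diameter has centre (0.5, 0.5) and r² = 130/4 = 32.5.
Check Q: distance² to centre = 6.5 ≤ 32.5, so it lies inside.
All remaining points lie in this disk, and no smaller disk contains both endpoints, so this is the minimum enclosing circle.
r = √(32.5) ≈ 5.701.

5.701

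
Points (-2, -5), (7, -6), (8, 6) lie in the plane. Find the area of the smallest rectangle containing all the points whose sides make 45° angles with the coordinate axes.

115.5

In coordinates u = x + y, v = x − y the rectangle is axis-aligned; the map (x,y)→(u,v) scales areas by 2.
u-values: -7, 1, 14; range = 14 − (-7) = 21.
v-values: 3, 13, 2; range = 13 − 2 = 11.
Area = (21 × 11) / 2 = 115.5.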